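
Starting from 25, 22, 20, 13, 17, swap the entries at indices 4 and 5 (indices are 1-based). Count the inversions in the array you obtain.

Positions 4 and 5 hold 13 and 17; after swapping, the array is [25, 22, 20, 17, 13].
For each element, count later entries that are smaller:
25: 4
22: 3
20: 2
17: 1
13: 0
Sum: 4 + 3 + 2 + 1 + 0 = 10

10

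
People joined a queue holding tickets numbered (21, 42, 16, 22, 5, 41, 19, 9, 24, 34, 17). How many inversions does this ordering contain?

Sweep left to right; for each value list the smaller values that follow it:
21: 5
42: 9
16: 2
22: 4
5: 0
41: 5
19: 2
9: 0
24: 1
34: 1
17: 0
Sum: 5 + 9 + 2 + 4 + 0 + 5 + 2 + 0 + 1 + 1 + 0 = 29

There are 29 inversions.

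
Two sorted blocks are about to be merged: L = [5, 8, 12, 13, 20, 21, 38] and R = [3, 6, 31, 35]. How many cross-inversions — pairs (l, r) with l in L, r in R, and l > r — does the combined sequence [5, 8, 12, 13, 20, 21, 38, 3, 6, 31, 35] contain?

15 split inversions

Take each right-half value and tally the left-half values above it:
r = 3: 5, 8, 12, 13, 20, 21, 38 → 7
r = 6: 8, 12, 13, 20, 21, 38 → 6
r = 31: 38 → 1
r = 35: 38 → 1
Cross-inversions: 7 + 6 + 1 + 1 = 15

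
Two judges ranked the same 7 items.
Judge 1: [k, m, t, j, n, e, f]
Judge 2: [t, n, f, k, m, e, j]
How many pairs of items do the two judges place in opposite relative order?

10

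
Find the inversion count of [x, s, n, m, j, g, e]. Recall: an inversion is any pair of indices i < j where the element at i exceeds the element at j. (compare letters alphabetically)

21 out-of-order pairs

Count, for each position, how many later elements it exceeds:
x → s, n, m, j, g, e → 6
s → n, m, j, g, e → 5
n → m, j, g, e → 4
m → j, g, e → 3
j → g, e → 2
g → e → 1
e → none → 0
Sum: 6 + 5 + 4 + 3 + 2 + 1 + 0 = 21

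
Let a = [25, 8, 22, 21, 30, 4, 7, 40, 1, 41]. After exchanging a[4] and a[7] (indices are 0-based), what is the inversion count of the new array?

23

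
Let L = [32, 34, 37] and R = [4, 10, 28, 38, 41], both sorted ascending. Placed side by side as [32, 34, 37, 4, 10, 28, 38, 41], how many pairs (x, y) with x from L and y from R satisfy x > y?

9 cross-inversions

Take each right-half value and tally the left-half values above it:
r = 4: 32, 34, 37 → 3
r = 10: 32, 34, 37 → 3
r = 28: 32, 34, 37 → 3
r = 38: none → 0
r = 41: none → 0
Cross-inversions: 3 + 3 + 3 + 0 + 0 = 9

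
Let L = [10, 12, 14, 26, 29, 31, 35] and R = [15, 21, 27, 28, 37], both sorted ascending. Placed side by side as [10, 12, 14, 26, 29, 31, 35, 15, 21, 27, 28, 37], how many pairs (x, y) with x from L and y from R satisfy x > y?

14 cross-inversions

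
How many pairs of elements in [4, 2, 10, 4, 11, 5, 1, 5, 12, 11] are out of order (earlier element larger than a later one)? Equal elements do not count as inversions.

Sweep left to right; for each value list the smaller values that follow it:
4: 2
2: 1
10: 4
4: 1
11: 3
5: 1
1: 0
5: 0
12: 1
11: 0
Sum: 2 + 1 + 4 + 1 + 3 + 1 + 0 + 0 + 1 + 0 = 13

13 out-of-order pairs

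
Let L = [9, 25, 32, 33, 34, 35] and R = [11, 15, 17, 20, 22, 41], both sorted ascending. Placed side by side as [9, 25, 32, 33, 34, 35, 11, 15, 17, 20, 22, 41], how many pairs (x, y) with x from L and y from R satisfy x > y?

For each element r of the right run, count left-run elements greater than r:
r = 11: 25, 32, 33, 34, 35 → 5
r = 15: 25, 32, 33, 34, 35 → 5
r = 17: 25, 32, 33, 34, 35 → 5
r = 20: 25, 32, 33, 34, 35 → 5
r = 22: 25, 32, 33, 34, 35 → 5
r = 41: none → 0
Cross-inversions: 5 + 5 + 5 + 5 + 5 + 0 = 25

Cross-inversions: 25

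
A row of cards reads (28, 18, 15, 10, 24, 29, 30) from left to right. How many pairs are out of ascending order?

Inversion pairs (indices are 0-based):
(0,1): 28 > 18
(0,2): 28 > 15
(0,3): 28 > 10
(0,4): 28 > 24
(1,2): 18 > 15
(1,3): 18 > 10
(2,3): 15 > 10
That's 7 pairs.

7 out-of-order pairs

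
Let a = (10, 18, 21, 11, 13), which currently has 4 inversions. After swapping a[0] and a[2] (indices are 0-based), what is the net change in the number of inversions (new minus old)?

Positions 0 and 2 hold 10 and 21; after swapping, the array is [21, 18, 10, 11, 13].
Element-by-element contributions:
21 → 18, 10, 11, 13 → 4
18 → 10, 11, 13 → 3
10 → none → 0
11 → none → 0
13 → none → 0
Sum: 4 + 3 + 0 + 0 + 0 = 7
Change: 7 − 4 = +3

+3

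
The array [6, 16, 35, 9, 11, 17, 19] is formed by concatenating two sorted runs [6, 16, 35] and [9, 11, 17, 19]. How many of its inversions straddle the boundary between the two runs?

6

Count, for every r in R, how many entries of L exceed r:
r = 9: 16, 35 → 2
r = 11: 16, 35 → 2
r = 17: 35 → 1
r = 19: 35 → 1
Cross-inversions: 2 + 2 + 1 + 1 = 6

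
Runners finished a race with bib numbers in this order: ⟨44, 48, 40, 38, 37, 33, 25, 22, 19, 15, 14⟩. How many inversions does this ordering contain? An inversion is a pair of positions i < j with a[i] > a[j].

Element-by-element contributions:
44 → 40, 38, 37, 33, 25, 22, 19, 15, 14 → 9
48 → 40, 38, 37, 33, 25, 22, 19, 15, 14 → 9
40 → 38, 37, 33, 25, 22, 19, 15, 14 → 8
38 → 37, 33, 25, 22, 19, 15, 14 → 7
37 → 33, 25, 22, 19, 15, 14 → 6
33 → 25, 22, 19, 15, 14 → 5
25 → 22, 19, 15, 14 → 4
22 → 19, 15, 14 → 3
19 → 15, 14 → 2
15 → 14 → 1
14 → none → 0
Sum: 9 + 9 + 8 + 7 + 6 + 5 + 4 + 3 + 2 + 1 + 0 = 54

54 inversions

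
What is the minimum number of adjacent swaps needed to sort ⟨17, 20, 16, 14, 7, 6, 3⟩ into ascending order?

There are 20 swaps.

The minimum number of adjacent swaps to sort an array equals its inversion count, since every such swap removes exactly one inversion.
Count inversions — for each element, later elements that are smaller:
17: 16, 14, 7, 6, 3 → 5
20: 16, 14, 7, 6, 3 → 5
16: 14, 7, 6, 3 → 4
14: 7, 6, 3 → 3
7: 6, 3 → 2
6: 3 → 1
3: none → 0
Total inversions: 5 + 5 + 4 + 3 + 2 + 1 + 0 = 20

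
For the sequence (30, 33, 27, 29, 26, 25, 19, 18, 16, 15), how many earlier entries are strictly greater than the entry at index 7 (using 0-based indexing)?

7

The element at index 7 is 18.
Elements before it: 30, 33, 27, 29, 26, 25, 19
Those larger than 18: 30, 33, 27, 29, 26, 25, 19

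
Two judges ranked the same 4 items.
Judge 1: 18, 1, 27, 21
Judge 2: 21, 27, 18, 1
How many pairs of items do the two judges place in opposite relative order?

Assign each item its position (1..4) in the first ordering, then rewrite the second ordering as that position sequence:
positions: 18→1, 1→2, 27→3, 21→4
second ordering as positions: [4, 3, 1, 2]
Discordant pairs = inversions in this position sequence.
4: 3, 1, 2 → 3
3: 1, 2 → 2
1: 0
2: 0
Total: 3 + 2 + 0 + 0 = 5

5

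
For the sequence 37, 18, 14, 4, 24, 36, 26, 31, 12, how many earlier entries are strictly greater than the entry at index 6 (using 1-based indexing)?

The element at index 6 is 36.
Elements before it: 37, 18, 14, 4, 24
Those larger than 36: 37

1 such element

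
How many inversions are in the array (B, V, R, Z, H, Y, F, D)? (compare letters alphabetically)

Sweep left to right; for each value list the smaller values that follow it:
B: 0
V: 4
R: 3
Z: 4
H: 2
Y: 2
F: 1
D: 0
Sum: 0 + 4 + 3 + 4 + 2 + 2 + 1 + 0 = 16

16 out-of-order pairs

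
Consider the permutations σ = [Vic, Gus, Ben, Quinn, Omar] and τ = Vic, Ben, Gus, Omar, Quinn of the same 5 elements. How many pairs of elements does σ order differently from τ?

Discordant pairs: 2

Assign each item its position (1..5) in the first ordering, then rewrite the second ordering as that position sequence:
positions: Vic→1, Gus→2, Ben→3, Quinn→4, Omar→5
second ordering as positions: [1, 3, 2, 5, 4]
Discordant pairs = inversions in this position sequence.
1: 0
3: 2 → 1
2: 0
5: 4 → 1
4: 0
Total: 0 + 1 + 0 + 1 + 0 = 2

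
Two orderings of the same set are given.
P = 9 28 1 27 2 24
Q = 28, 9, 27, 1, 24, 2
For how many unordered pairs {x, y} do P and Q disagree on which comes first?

3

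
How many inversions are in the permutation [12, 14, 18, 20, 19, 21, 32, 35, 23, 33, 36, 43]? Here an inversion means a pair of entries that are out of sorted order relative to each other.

4

Element-by-element contributions:
12 → none → 0
14 → none → 0
18 → none → 0
20 → 19 → 1
19 → none → 0
21 → none → 0
32 → 23 → 1
35 → 23, 33 → 2
23 → none → 0
33 → none → 0
36 → none → 0
43 → none → 0
Sum: 0 + 0 + 0 + 1 + 0 + 0 + 1 + 2 + 0 + 0 + 0 + 0 = 4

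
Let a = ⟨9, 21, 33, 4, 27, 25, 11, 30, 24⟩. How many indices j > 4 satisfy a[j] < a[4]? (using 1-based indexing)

0 such elements

The element at index 4 is 4.
Elements after it: 27, 25, 11, 30, 24
None of them are smaller than 4.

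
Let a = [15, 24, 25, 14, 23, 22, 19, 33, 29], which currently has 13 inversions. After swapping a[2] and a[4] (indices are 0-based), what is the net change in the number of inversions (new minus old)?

Positions 2 and 4 hold 25 and 23; after swapping, the array is [15, 24, 23, 14, 25, 22, 19, 33, 29].
For each element, count later entries that are smaller:
15: 1
24: 4
23: 3
14: 0
25: 2
22: 1
19: 0
33: 1
29: 0
Sum: 1 + 4 + 3 + 0 + 2 + 1 + 0 + 1 + 0 = 12
Change: 12 − 13 = -1

-1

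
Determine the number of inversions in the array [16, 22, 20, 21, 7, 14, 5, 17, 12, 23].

Element-by-element contributions:
16 → 7, 14, 5, 12 → 4
22 → 20, 21, 7, 14, 5, 17, 12 → 7
20 → 7, 14, 5, 17, 12 → 5
21 → 7, 14, 5, 17, 12 → 5
7 → 5 → 1
14 → 5, 12 → 2
5 → none → 0
17 → 12 → 1
12 → none → 0
23 → none → 0
Sum: 4 + 7 + 5 + 5 + 1 + 2 + 0 + 1 + 0 + 0 = 25

25 inversions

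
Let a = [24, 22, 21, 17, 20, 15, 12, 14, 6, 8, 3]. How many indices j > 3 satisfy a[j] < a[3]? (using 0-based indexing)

6

The element at index 3 is 17.
Elements after it: 20, 15, 12, 14, 6, 8, 3
Those smaller than 17: 15, 12, 14, 6, 8, 3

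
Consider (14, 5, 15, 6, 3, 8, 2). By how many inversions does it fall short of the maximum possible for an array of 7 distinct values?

Maximum inversions for 7 distinct elements is C(7, 2) = 7·6/2 = 21.
Current inversions — for each element, count later smaller elements:
14: 5
5: 2
15: 4
6: 2
3: 1
8: 1
2: 0
Current total: 5 + 2 + 4 + 2 + 1 + 1 + 0 = 15
Shortfall: 21 − 15 = 6

6 inversions short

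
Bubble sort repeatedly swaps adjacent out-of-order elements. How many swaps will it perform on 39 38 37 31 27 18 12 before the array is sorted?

Each adjacent swap fixes exactly one inversion, so the minimum swap count equals the number of inversions.
Count inversions — for each element, later elements that are smaller:
39: 38, 37, 31, 27, 18, 12 → 6
38: 37, 31, 27, 18, 12 → 5
37: 31, 27, 18, 12 → 4
31: 27, 18, 12 → 3
27: 18, 12 → 2
18: 12 → 1
12: none → 0
Total inversions: 6 + 5 + 4 + 3 + 2 + 1 + 0 = 21

There are 21 adjacent swaps.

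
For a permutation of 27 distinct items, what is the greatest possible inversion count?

The maximum occurs when the array is in strictly decreasing order: every one of the C(27, 2) pairs is inverted.
C(27, 2) = 27·26/2 = 351

There are 351 inversions.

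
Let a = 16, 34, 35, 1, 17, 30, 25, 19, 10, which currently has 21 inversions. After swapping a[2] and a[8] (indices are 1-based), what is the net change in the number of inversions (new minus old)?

Positions 2 and 8 hold 34 and 19; after swapping, the array is [16, 19, 35, 1, 17, 30, 25, 34, 10].
For each element, count later entries that are smaller:
16: 2
19: 3
35: 6
1: 0
17: 1
30: 2
25: 1
34: 1
10: 0
Sum: 2 + 3 + 6 + 0 + 1 + 2 + 1 + 1 + 0 = 16
Change: 16 − 21 = -5

-5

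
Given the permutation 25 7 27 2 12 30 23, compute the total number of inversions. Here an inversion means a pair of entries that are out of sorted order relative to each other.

9

Out-of-order index pairs (0-indexed):
(0,1): 25 > 7
(0,3): 25 > 2
(0,4): 25 > 12
(0,6): 25 > 23
(1,3): 7 > 2
(2,3): 27 > 2
(2,4): 27 > 12
(2,6): 27 > 23
(5,6): 30 > 23
That's 9 pairs.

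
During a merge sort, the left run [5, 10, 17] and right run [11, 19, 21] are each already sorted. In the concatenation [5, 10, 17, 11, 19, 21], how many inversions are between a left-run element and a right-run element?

There is 1 split inversion.

Take each right-half value and tally the left-half values above it:
r = 11: 17 → 1
r = 19: none → 0
r = 21: none → 0
Cross-inversions: 1 + 0 + 0 = 1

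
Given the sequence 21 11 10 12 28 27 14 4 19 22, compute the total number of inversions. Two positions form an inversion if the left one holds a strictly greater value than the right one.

For each element, count later entries that are smaller:
21: 6
11: 2
10: 1
12: 1
28: 5
27: 4
14: 1
4: 0
19: 0
22: 0
Sum: 6 + 2 + 1 + 1 + 5 + 4 + 1 + 0 + 0 + 0 = 20

20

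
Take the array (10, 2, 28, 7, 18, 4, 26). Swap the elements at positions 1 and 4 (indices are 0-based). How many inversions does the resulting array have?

Positions 1 and 4 hold 2 and 18; after swapping, the array is [10, 18, 28, 7, 2, 4, 26].
Count, for each position, how many later elements it exceeds:
10 → 7, 2, 4 → 3
18 → 7, 2, 4 → 3
28 → 7, 2, 4, 26 → 4
7 → 2, 4 → 2
2 → none → 0
4 → none → 0
26 → none → 0
Sum: 3 + 3 + 4 + 2 + 0 + 0 + 0 = 12

12 inversions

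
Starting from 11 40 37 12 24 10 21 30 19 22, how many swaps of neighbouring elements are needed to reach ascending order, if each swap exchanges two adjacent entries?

Each adjacent swap fixes exactly one inversion, so the minimum swap count equals the number of inversions.
Count inversions — for each element, later elements that are smaller:
11: 10 → 1
40: 37, 12, 24, 10, 21, 30, 19, 22 → 8
37: 12, 24, 10, 21, 30, 19, 22 → 7
12: 10 → 1
24: 10, 21, 19, 22 → 4
10: none → 0
21: 19 → 1
30: 19, 22 → 2
19: none → 0
22: none → 0
Total inversions: 1 + 8 + 7 + 1 + 4 + 0 + 1 + 2 + 0 + 0 = 24

24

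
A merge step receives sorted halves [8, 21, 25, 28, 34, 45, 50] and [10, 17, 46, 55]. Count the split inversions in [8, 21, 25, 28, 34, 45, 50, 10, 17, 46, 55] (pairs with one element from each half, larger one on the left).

There are 13 cross-inversions.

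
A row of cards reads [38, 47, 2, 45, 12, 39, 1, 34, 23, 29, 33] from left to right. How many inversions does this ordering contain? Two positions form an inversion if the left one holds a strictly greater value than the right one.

For each element, count later entries that are smaller:
38: 7
47: 9
2: 1
45: 7
12: 1
39: 5
1: 0
34: 3
23: 0
29: 0
33: 0
Sum: 7 + 9 + 1 + 7 + 1 + 5 + 0 + 3 + 0 + 0 + 0 = 33

Inversions: 33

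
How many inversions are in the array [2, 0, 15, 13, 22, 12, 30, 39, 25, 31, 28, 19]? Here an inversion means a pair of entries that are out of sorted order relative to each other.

17

Count, for each position, how many later elements it exceeds:
2: 1
0: 0
15: 2
13: 1
22: 2
12: 0
30: 3
39: 4
25: 1
31: 2
28: 1
19: 0
Sum: 1 + 0 + 2 + 1 + 2 + 0 + 3 + 4 + 1 + 2 + 1 + 0 = 17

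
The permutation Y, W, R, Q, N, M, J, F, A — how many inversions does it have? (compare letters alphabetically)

36

Element-by-element contributions:
Y → W, R, Q, N, M, J, F, A → 8
W → R, Q, N, M, J, F, A → 7
R → Q, N, M, J, F, A → 6
Q → N, M, J, F, A → 5
N → M, J, F, A → 4
M → J, F, A → 3
J → F, A → 2
F → A → 1
A → none → 0
Sum: 8 + 7 + 6 + 5 + 4 + 3 + 2 + 1 + 0 = 36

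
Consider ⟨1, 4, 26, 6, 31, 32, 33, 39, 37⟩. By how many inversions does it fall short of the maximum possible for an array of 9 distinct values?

Maximum inversions for 9 distinct elements is C(9, 2) = 9·8/2 = 36.
Current inversions — for each element, count later smaller elements:
1: 0
4: 0
26: 1
6: 0
31: 0
32: 0
33: 0
39: 1
37: 0
Current total: 0 + 0 + 1 + 0 + 0 + 0 + 0 + 1 + 0 = 2
Shortfall: 36 − 2 = 34

34 inversions short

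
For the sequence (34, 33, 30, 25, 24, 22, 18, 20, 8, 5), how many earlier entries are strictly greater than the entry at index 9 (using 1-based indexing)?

8

The element at index 9 is 8.
Elements before it: 34, 33, 30, 25, 24, 22, 18, 20
Those larger than 8: 34, 33, 30, 25, 24, 22, 18, 20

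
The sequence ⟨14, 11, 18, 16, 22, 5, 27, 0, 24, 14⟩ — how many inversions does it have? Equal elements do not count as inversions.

Count, for each position, how many later elements it exceeds:
14: 3
11: 2
18: 4
16: 3
22: 3
5: 1
27: 3
0: 0
24: 1
14: 0
Sum: 3 + 2 + 4 + 3 + 3 + 1 + 3 + 0 + 1 + 0 = 20

20 out-of-order pairs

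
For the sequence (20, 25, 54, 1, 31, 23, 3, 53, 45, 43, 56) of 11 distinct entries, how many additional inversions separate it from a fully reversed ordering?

Maximum inversions for 11 distinct elements is C(11, 2) = 11·10/2 = 55.
Current inversions — for each element, count later smaller elements:
20: 2
25: 3
54: 7
1: 0
31: 2
23: 1
3: 0
53: 2
45: 1
43: 0
56: 0
Current total: 2 + 3 + 7 + 0 + 2 + 1 + 0 + 2 + 1 + 0 + 0 = 18
Shortfall: 55 − 18 = 37

37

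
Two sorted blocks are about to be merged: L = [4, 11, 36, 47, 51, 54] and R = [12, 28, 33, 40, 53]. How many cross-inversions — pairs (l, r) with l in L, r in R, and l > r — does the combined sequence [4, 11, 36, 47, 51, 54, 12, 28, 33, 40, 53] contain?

16

Take each right-half value and tally the left-half values above it:
r = 12: 36, 47, 51, 54 → 4
r = 28: 36, 47, 51, 54 → 4
r = 33: 36, 47, 51, 54 → 4
r = 40: 47, 51, 54 → 3
r = 53: 54 → 1
Cross-inversions: 4 + 4 + 4 + 3 + 1 = 16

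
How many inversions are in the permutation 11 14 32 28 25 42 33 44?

4

Sweep left to right; for each value list the smaller values that follow it:
11 → none → 0
14 → none → 0
32 → 28, 25 → 2
28 → 25 → 1
25 → none → 0
42 → 33 → 1
33 → none → 0
44 → none → 0
Sum: 0 + 0 + 2 + 1 + 0 + 1 + 0 + 0 = 4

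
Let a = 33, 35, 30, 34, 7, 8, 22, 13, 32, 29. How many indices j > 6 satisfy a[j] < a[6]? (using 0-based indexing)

1

The element at index 6 is 22.
Elements after it: 13, 32, 29
Those smaller than 22: 13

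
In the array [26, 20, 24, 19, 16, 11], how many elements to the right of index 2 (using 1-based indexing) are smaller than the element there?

3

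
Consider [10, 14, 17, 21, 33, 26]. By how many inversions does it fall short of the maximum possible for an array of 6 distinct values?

14 inversions short

Maximum inversions for 6 distinct elements is C(6, 2) = 6·5/2 = 15.
Current inversions — for each element, count later smaller elements:
10: 0
14: 0
17: 0
21: 0
33: 1
26: 0
Current total: 0 + 0 + 0 + 0 + 1 + 0 = 1
Shortfall: 15 − 1 = 14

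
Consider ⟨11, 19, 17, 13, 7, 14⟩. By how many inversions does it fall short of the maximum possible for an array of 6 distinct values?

6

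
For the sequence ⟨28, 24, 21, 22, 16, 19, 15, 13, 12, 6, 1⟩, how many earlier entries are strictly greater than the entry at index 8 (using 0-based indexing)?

8 such elements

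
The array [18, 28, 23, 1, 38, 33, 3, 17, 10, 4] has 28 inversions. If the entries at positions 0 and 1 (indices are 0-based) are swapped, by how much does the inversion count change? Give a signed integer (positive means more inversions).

+1

Positions 0 and 1 hold 18 and 28; after swapping, the array is [28, 18, 23, 1, 38, 33, 3, 17, 10, 4].
For each element, count later entries that are smaller:
28 → 18, 23, 1, 3, 17, 10, 4 → 7
18 → 1, 3, 17, 10, 4 → 5
23 → 1, 3, 17, 10, 4 → 5
1 → none → 0
38 → 33, 3, 17, 10, 4 → 5
33 → 3, 17, 10, 4 → 4
3 → none → 0
17 → 10, 4 → 2
10 → 4 → 1
4 → none → 0
Sum: 7 + 5 + 5 + 0 + 5 + 4 + 0 + 2 + 1 + 0 = 29
Change: 29 − 28 = +1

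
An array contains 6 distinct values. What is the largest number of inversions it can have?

15

The maximum occurs when the array is in strictly decreasing order: every one of the C(6, 2) pairs is inverted.
C(6, 2) = 6·5/2 = 15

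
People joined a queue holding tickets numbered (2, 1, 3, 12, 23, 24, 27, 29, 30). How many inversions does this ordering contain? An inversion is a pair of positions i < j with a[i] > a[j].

1

Element-by-element contributions:
2: 1
1: 0
3: 0
12: 0
23: 0
24: 0
27: 0
29: 0
30: 0
Sum: 1 + 0 + 0 + 0 + 0 + 0 + 0 + 0 + 0 = 1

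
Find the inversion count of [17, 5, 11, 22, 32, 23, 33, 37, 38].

3 inversions

Count, for each position, how many later elements it exceeds:
17 → 5, 11 → 2
5 → none → 0
11 → none → 0
22 → none → 0
32 → 23 → 1
23 → none → 0
33 → none → 0
37 → none → 0
38 → none → 0
Sum: 2 + 0 + 0 + 0 + 1 + 0 + 0 + 0 + 0 = 3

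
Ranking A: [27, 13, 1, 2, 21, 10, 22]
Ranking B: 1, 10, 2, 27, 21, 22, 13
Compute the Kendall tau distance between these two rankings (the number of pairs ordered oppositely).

Assign each item its position (1..7) in the first ordering, then rewrite the second ordering as that position sequence:
positions: 27→1, 13→2, 1→3, 2→4, 21→5, 10→6, 22→7
second ordering as positions: [3, 6, 4, 1, 5, 7, 2]
Discordant pairs = inversions in this position sequence.
3: 1, 2 → 2
6: 4, 1, 5, 2 → 4
4: 1, 2 → 2
1: 0
5: 2 → 1
7: 2 → 1
2: 0
Total: 2 + 4 + 2 + 0 + 1 + 1 + 0 = 10

10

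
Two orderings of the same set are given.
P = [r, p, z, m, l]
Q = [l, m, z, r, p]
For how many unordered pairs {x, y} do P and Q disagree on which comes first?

Assign each item its position (1..5) in the first ordering, then rewrite the second ordering as that position sequence:
positions: r→1, p→2, z→3, m→4, l→5
second ordering as positions: [5, 4, 3, 1, 2]
Discordant pairs = inversions in this position sequence.
5: 4, 3, 1, 2 → 4
4: 3, 1, 2 → 3
3: 1, 2 → 2
1: 0
2: 0
Total: 4 + 3 + 2 + 0 + 0 = 9

9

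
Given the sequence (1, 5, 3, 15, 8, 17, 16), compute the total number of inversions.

Listing every pair i<j with a[i]>a[j] (using 0-based positions):
(1,2): 5 > 3
(3,4): 15 > 8
(5,6): 17 > 16
That's 3 pairs.

3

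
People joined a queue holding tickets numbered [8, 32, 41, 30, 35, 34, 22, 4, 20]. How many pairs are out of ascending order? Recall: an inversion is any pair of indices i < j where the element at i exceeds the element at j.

23 out-of-order pairs

Sweep left to right; for each value list the smaller values that follow it:
8 → 4 → 1
32 → 30, 22, 4, 20 → 4
41 → 30, 35, 34, 22, 4, 20 → 6
30 → 22, 4, 20 → 3
35 → 34, 22, 4, 20 → 4
34 → 22, 4, 20 → 3
22 → 4, 20 → 2
4 → none → 0
20 → none → 0
Sum: 1 + 4 + 6 + 3 + 4 + 3 + 2 + 0 + 0 = 23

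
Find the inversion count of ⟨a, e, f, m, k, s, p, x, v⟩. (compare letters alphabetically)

Sweep left to right; for each value list the smaller values that follow it:
a → none → 0
e → none → 0
f → none → 0
m → k → 1
k → none → 0
s → p → 1
p → none → 0
x → v → 1
v → none → 0
Sum: 0 + 0 + 0 + 1 + 0 + 1 + 0 + 1 + 0 = 3

3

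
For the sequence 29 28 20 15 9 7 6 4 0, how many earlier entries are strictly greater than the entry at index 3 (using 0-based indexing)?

The element at index 3 is 15.
Elements before it: 29, 28, 20
Those larger than 15: 29, 28, 20

3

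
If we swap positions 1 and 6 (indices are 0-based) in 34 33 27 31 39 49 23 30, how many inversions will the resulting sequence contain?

11 inversions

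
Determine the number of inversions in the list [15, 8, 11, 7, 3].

Inversion pairs (indices are 0-based):
(0,1): 15 > 8
(0,2): 15 > 11
(0,3): 15 > 7
(0,4): 15 > 3
(1,3): 8 > 7
(1,4): 8 > 3
(2,3): 11 > 7
(2,4): 11 > 3
(3,4): 7 > 3
That's 9 pairs.

9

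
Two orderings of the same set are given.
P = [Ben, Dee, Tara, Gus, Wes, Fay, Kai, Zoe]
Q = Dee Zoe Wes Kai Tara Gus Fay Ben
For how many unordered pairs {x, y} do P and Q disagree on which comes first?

Disagreeing pairs: 17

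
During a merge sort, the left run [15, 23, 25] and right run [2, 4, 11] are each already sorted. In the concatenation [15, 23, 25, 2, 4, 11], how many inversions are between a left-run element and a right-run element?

9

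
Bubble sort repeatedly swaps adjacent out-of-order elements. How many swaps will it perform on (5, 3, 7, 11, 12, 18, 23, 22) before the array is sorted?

2 adjacent swaps

Minimum adjacent swaps = number of inversions (each swap of adjacent out-of-order elements removes one inversion and no swap can remove more).
Count inversions — for each element, later elements that are smaller:
5: 3 → 1
3: none → 0
7: none → 0
11: none → 0
12: none → 0
18: none → 0
23: 22 → 1
22: none → 0
Total inversions: 1 + 0 + 0 + 0 + 0 + 0 + 1 + 0 = 2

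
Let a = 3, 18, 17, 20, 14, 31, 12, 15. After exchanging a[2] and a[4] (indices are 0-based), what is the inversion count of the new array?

Inversions: 12

Positions 2 and 4 hold 17 and 14; after swapping, the array is [3, 18, 14, 20, 17, 31, 12, 15].
Element-by-element contributions:
3 → none → 0
18 → 14, 17, 12, 15 → 4
14 → 12 → 1
20 → 17, 12, 15 → 3
17 → 12, 15 → 2
31 → 12, 15 → 2
12 → none → 0
15 → none → 0
Sum: 0 + 4 + 1 + 3 + 2 + 2 + 0 + 0 = 12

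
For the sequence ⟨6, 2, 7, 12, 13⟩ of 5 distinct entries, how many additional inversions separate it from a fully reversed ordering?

9

Maximum inversions for 5 distinct elements is C(5, 2) = 5·4/2 = 10.
Current inversions — for each element, count later smaller elements:
6: 1
2: 0
7: 0
12: 0
13: 0
Current total: 1 + 0 + 0 + 0 + 0 = 1
Shortfall: 10 − 1 = 9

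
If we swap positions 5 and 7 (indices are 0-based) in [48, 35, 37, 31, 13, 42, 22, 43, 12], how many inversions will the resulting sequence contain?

Positions 5 and 7 hold 42 and 43; after swapping, the array is [48, 35, 37, 31, 13, 43, 22, 42, 12].
Count, for each position, how many later elements it exceeds:
48: 8
35: 4
37: 4
31: 3
13: 1
43: 3
22: 1
42: 1
12: 0
Sum: 8 + 4 + 4 + 3 + 1 + 3 + 1 + 1 + 0 = 25

25 inversions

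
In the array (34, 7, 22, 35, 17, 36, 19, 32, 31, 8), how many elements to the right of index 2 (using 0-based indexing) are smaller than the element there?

3

The element at index 2 is 22.
Elements after it: 35, 17, 36, 19, 32, 31, 8
Those smaller than 22: 17, 19, 8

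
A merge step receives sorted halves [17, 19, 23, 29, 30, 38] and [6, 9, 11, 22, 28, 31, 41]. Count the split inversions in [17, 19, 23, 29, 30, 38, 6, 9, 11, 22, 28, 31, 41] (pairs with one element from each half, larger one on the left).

26

Count, for every r in R, how many entries of L exceed r:
r = 6: 17, 19, 23, 29, 30, 38 → 6
r = 9: 17, 19, 23, 29, 30, 38 → 6
r = 11: 17, 19, 23, 29, 30, 38 → 6
r = 22: 23, 29, 30, 38 → 4
r = 28: 29, 30, 38 → 3
r = 31: 38 → 1
r = 41: none → 0
Cross-inversions: 6 + 6 + 6 + 4 + 3 + 1 + 0 = 26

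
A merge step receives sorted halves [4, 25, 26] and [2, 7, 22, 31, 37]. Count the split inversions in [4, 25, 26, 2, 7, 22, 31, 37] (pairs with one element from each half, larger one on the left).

There are 7 split inversions.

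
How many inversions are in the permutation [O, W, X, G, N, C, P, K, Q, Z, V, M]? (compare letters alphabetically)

Count, for each position, how many later elements it exceeds:
O → G, N, C, K, M → 5
W → G, N, C, P, K, Q, V, M → 8
X → G, N, C, P, K, Q, V, M → 8
G → C → 1
N → C, K, M → 3
C → none → 0
P → K, M → 2
K → none → 0
Q → M → 1
Z → V, M → 2
V → M → 1
M → none → 0
Sum: 5 + 8 + 8 + 1 + 3 + 0 + 2 + 0 + 1 + 2 + 1 + 0 = 31

31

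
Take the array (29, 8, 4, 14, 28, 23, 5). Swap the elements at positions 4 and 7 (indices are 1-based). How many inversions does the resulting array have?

11 inversions

Positions 4 and 7 hold 14 and 5; after swapping, the array is [29, 8, 4, 5, 28, 23, 14].
Count, for each position, how many later elements it exceeds:
29: 6
8: 2
4: 0
5: 0
28: 2
23: 1
14: 0
Sum: 6 + 2 + 0 + 0 + 2 + 1 + 0 = 11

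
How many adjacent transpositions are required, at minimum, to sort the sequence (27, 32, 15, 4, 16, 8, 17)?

13

Minimum adjacent swaps = number of inversions (each swap of adjacent out-of-order elements removes one inversion and no swap can remove more).
Count inversions — for each element, later elements that are smaller:
27: 15, 4, 16, 8, 17 → 5
32: 15, 4, 16, 8, 17 → 5
15: 4, 8 → 2
4: none → 0
16: 8 → 1
8: none → 0
17: none → 0
Total inversions: 5 + 5 + 2 + 0 + 1 + 0 + 0 = 13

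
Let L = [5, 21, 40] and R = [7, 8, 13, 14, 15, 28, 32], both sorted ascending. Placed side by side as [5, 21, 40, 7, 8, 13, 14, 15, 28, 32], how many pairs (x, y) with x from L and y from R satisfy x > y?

12 cross-inversions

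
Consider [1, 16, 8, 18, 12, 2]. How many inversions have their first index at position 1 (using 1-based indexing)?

0

The element at index 1 is 1.
Elements after it: 16, 8, 18, 12, 2
None of them are smaller than 1.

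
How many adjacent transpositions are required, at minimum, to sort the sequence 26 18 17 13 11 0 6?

20

Each adjacent swap fixes exactly one inversion, so the minimum swap count equals the number of inversions.
Count inversions — for each element, later elements that are smaller:
26: 18, 17, 13, 11, 0, 6 → 6
18: 17, 13, 11, 0, 6 → 5
17: 13, 11, 0, 6 → 4
13: 11, 0, 6 → 3
11: 0, 6 → 2
0: none → 0
6: none → 0
Total inversions: 6 + 5 + 4 + 3 + 2 + 0 + 0 = 20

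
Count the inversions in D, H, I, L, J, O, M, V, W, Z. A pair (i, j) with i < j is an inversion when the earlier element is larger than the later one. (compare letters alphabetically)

2

For each element, count later entries that are smaller:
D → none → 0
H → none → 0
I → none → 0
L → J → 1
J → none → 0
O → M → 1
M → none → 0
V → none → 0
W → none → 0
Z → none → 0
Sum: 0 + 0 + 0 + 1 + 0 + 1 + 0 + 0 + 0 + 0 = 2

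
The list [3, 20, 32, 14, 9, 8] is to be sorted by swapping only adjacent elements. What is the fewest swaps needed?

9

Each adjacent swap fixes exactly one inversion, so the minimum swap count equals the number of inversions.
Count inversions — for each element, later elements that are smaller:
3: none → 0
20: 14, 9, 8 → 3
32: 14, 9, 8 → 3
14: 9, 8 → 2
9: 8 → 1
8: none → 0
Total inversions: 0 + 3 + 3 + 2 + 1 + 0 = 9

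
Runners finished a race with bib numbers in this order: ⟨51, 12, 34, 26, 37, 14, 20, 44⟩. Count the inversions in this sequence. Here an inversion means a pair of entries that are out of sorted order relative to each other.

Element-by-element contributions:
51 → 12, 34, 26, 37, 14, 20, 44 → 7
12 → none → 0
34 → 26, 14, 20 → 3
26 → 14, 20 → 2
37 → 14, 20 → 2
14 → none → 0
20 → none → 0
44 → none → 0
Sum: 7 + 0 + 3 + 2 + 2 + 0 + 0 + 0 = 14

Out-of-order pairs: 14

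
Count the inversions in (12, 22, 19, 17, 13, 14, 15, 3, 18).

Element-by-element contributions:
12: 1
22: 7
19: 6
17: 4
13: 1
14: 1
15: 1
3: 0
18: 0
Sum: 1 + 7 + 6 + 4 + 1 + 1 + 1 + 0 + 0 = 21

There are 21 inversions.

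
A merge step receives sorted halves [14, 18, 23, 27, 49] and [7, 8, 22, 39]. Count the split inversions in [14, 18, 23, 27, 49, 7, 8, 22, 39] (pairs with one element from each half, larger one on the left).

Take each right-half value and tally the left-half values above it:
r = 7: 14, 18, 23, 27, 49 → 5
r = 8: 14, 18, 23, 27, 49 → 5
r = 22: 23, 27, 49 → 3
r = 39: 49 → 1
Cross-inversions: 5 + 5 + 3 + 1 = 14

14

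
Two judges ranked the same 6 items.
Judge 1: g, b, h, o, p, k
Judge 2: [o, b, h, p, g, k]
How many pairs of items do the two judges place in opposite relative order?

6

Assign each item its position (1..6) in the first ordering, then rewrite the second ordering as that position sequence:
positions: g→1, b→2, h→3, o→4, p→5, k→6
second ordering as positions: [4, 2, 3, 5, 1, 6]
Discordant pairs = inversions in this position sequence.
4: 2, 3, 1 → 3
2: 1 → 1
3: 1 → 1
5: 1 → 1
1: 0
6: 0
Total: 3 + 1 + 1 + 1 + 0 + 0 = 6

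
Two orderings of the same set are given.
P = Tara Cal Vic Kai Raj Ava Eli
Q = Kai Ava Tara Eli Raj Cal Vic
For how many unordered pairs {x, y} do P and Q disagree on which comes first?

Assign each item its position (1..7) in the first ordering, then rewrite the second ordering as that position sequence:
positions: Tara→1, Cal→2, Vic→3, Kai→4, Raj→5, Ava→6, Eli→7
second ordering as positions: [4, 6, 1, 7, 5, 2, 3]
Discordant pairs = inversions in this position sequence.
4: 1, 2, 3 → 3
6: 1, 5, 2, 3 → 4
1: 0
7: 5, 2, 3 → 3
5: 2, 3 → 2
2: 0
3: 0
Total: 3 + 4 + 0 + 3 + 2 + 0 + 0 = 12

Disagreeing pairs: 12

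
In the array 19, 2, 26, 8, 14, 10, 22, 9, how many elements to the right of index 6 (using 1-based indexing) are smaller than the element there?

1 such element

The element at index 6 is 10.
Elements after it: 22, 9
Those smaller than 10: 9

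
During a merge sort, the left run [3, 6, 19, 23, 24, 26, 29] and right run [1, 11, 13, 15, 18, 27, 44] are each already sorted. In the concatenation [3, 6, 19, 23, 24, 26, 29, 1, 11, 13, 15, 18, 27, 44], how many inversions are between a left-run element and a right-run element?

28

Count, for every r in R, how many entries of L exceed r:
r = 1: 3, 6, 19, 23, 24, 26, 29 → 7
r = 11: 19, 23, 24, 26, 29 → 5
r = 13: 19, 23, 24, 26, 29 → 5
r = 15: 19, 23, 24, 26, 29 → 5
r = 18: 19, 23, 24, 26, 29 → 5
r = 27: 29 → 1
r = 44: none → 0
Cross-inversions: 7 + 5 + 5 + 5 + 5 + 1 + 0 = 28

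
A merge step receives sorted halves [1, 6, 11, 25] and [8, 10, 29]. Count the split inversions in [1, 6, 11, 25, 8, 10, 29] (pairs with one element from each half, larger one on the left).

4

For each element r of the right run, count left-run elements greater than r:
r = 8: 11, 25 → 2
r = 10: 11, 25 → 2
r = 29: none → 0
Cross-inversions: 2 + 2 + 0 = 4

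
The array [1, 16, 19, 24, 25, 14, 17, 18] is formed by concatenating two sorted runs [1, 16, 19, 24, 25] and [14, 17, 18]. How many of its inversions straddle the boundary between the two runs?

10 split inversions

For each element r of the right run, count left-run elements greater than r:
r = 14: 16, 19, 24, 25 → 4
r = 17: 19, 24, 25 → 3
r = 18: 19, 24, 25 → 3
Cross-inversions: 4 + 3 + 3 = 10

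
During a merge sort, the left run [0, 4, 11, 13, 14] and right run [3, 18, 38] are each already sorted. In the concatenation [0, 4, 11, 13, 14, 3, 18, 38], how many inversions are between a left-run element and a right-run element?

4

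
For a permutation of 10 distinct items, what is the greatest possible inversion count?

45

The maximum occurs when the array is in strictly decreasing order: every one of the C(10, 2) pairs is inverted.
C(10, 2) = 10·9/2 = 45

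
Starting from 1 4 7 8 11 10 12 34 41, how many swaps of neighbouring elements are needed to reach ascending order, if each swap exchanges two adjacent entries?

1 swap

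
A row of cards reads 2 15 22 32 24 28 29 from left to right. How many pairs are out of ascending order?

3

For each element, count later entries that are smaller:
2: 0
15: 0
22: 0
32: 3
24: 0
28: 0
29: 0
Sum: 0 + 0 + 0 + 3 + 0 + 0 + 0 = 3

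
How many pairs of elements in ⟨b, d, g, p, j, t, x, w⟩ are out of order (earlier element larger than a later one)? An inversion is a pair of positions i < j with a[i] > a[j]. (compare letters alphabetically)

2 out-of-order pairs

Element-by-element contributions:
b → none → 0
d → none → 0
g → none → 0
p → j → 1
j → none → 0
t → none → 0
x → w → 1
w → none → 0
Sum: 0 + 0 + 0 + 1 + 0 + 0 + 1 + 0 = 2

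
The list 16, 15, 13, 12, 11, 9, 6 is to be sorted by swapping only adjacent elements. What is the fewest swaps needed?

Each adjacent swap fixes exactly one inversion, so the minimum swap count equals the number of inversions.
Count inversions — for each element, later elements that are smaller:
16: 15, 13, 12, 11, 9, 6 → 6
15: 13, 12, 11, 9, 6 → 5
13: 12, 11, 9, 6 → 4
12: 11, 9, 6 → 3
11: 9, 6 → 2
9: 6 → 1
6: none → 0
Total inversions: 6 + 5 + 4 + 3 + 2 + 1 + 0 = 21

There are 21 swaps.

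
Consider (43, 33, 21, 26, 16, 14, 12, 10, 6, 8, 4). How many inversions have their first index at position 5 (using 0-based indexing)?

5 such elements

The element at index 5 is 14.
Elements after it: 12, 10, 6, 8, 4
Those smaller than 14: 12, 10, 6, 8, 4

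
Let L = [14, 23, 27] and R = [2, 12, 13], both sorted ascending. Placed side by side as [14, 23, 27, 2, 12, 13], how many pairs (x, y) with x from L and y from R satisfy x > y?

9

Take each right-half value and tally the left-half values above it:
r = 2: 14, 23, 27 → 3
r = 12: 14, 23, 27 → 3
r = 13: 14, 23, 27 → 3
Cross-inversions: 3 + 3 + 3 = 9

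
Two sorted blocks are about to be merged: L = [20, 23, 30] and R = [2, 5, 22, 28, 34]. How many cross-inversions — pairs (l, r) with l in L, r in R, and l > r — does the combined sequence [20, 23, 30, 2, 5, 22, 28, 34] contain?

For each element r of the right run, count left-run elements greater than r:
r = 2: 20, 23, 30 → 3
r = 5: 20, 23, 30 → 3
r = 22: 23, 30 → 2
r = 28: 30 → 1
r = 34: none → 0
Cross-inversions: 3 + 3 + 2 + 1 + 0 = 9

There are 9 cross-inversions.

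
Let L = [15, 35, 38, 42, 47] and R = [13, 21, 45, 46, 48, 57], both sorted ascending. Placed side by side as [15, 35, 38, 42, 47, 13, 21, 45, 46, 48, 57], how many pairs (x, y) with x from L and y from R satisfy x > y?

Take each right-half value and tally the left-half values above it:
r = 13: 15, 35, 38, 42, 47 → 5
r = 21: 35, 38, 42, 47 → 4
r = 45: 47 → 1
r = 46: 47 → 1
r = 48: none → 0
r = 57: none → 0
Cross-inversions: 5 + 4 + 1 + 1 + 0 + 0 = 11

11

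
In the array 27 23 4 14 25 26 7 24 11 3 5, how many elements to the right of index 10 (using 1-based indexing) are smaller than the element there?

The element at index 10 is 3.
Elements after it: 5
None of them are smaller than 3.

0 such elements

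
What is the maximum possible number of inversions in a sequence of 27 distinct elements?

351 inversions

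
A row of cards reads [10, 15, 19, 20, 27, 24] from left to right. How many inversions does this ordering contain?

1 inversion

Listing every pair i<j with a[i]>a[j] (using 0-based positions):
(4,5): 27 > 24
That's 1 pair.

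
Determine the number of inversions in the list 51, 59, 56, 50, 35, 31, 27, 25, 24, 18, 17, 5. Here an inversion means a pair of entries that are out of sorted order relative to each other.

64

Element-by-element contributions:
51 → 50, 35, 31, 27, 25, 24, 18, 17, 5 → 9
59 → 56, 50, 35, 31, 27, 25, 24, 18, 17, 5 → 10
56 → 50, 35, 31, 27, 25, 24, 18, 17, 5 → 9
50 → 35, 31, 27, 25, 24, 18, 17, 5 → 8
35 → 31, 27, 25, 24, 18, 17, 5 → 7
31 → 27, 25, 24, 18, 17, 5 → 6
27 → 25, 24, 18, 17, 5 → 5
25 → 24, 18, 17, 5 → 4
24 → 18, 17, 5 → 3
18 → 17, 5 → 2
17 → 5 → 1
5 → none → 0
Sum: 9 + 10 + 9 + 8 + 7 + 6 + 5 + 4 + 3 + 2 + 1 + 0 = 64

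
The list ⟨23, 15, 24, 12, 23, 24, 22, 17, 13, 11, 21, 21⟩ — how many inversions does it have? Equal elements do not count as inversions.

40

Element-by-element contributions:
23 → 15, 12, 22, 17, 13, 11, 21, 21 → 8
15 → 12, 13, 11 → 3
24 → 12, 23, 22, 17, 13, 11, 21, 21 → 8
12 → 11 → 1
23 → 22, 17, 13, 11, 21, 21 → 6
24 → 22, 17, 13, 11, 21, 21 → 6
22 → 17, 13, 11, 21, 21 → 5
17 → 13, 11 → 2
13 → 11 → 1
11 → none → 0
21 → none → 0
21 → none → 0
Sum: 8 + 3 + 8 + 1 + 6 + 6 + 5 + 2 + 1 + 0 + 0 + 0 = 40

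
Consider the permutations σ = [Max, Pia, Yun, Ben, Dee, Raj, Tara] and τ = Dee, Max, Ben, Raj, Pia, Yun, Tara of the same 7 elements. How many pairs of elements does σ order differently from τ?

8

Assign each item its position (1..7) in the first ordering, then rewrite the second ordering as that position sequence:
positions: Max→1, Pia→2, Yun→3, Ben→4, Dee→5, Raj→6, Tara→7
second ordering as positions: [5, 1, 4, 6, 2, 3, 7]
Discordant pairs = inversions in this position sequence.
5: 1, 4, 2, 3 → 4
1: 0
4: 2, 3 → 2
6: 2, 3 → 2
2: 0
3: 0
7: 0
Total: 4 + 0 + 2 + 2 + 0 + 0 + 0 = 8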